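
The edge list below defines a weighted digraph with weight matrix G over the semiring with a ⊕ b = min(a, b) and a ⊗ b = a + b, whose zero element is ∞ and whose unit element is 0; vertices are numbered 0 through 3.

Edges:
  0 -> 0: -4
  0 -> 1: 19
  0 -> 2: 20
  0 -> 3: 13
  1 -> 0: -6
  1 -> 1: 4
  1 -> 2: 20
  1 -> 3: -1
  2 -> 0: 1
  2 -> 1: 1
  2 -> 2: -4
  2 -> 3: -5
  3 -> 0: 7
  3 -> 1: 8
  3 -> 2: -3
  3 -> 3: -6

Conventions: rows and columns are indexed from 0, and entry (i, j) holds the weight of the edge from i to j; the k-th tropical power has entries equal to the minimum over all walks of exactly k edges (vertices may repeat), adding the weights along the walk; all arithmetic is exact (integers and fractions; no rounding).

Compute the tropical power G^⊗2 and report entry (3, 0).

G^⊗2:
  [-8, 15, 10, 7]
  [-10, 7, -4, -7]
  [-5, -3, -8, -11]
  [-2, -2, -9, -12]
Key observation: the optimum is the walk 3->2->0, with weight (-3) + 1 = -2.
Optimal value attained by: walk 3->2->0.
Answer: (G^⊗2)[3][0] = -2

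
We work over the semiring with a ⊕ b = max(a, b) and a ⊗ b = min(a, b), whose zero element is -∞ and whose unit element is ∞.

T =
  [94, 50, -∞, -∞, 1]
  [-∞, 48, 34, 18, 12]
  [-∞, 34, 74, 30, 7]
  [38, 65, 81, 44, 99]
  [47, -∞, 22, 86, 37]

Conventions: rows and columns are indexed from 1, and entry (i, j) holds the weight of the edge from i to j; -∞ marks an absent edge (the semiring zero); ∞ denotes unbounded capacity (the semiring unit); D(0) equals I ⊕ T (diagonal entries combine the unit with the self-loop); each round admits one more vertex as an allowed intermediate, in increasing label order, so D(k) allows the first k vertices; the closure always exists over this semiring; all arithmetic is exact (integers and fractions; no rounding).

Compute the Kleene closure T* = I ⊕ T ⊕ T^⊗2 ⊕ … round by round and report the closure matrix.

D(0):
  [∞, 50, -∞, -∞, 1]
  [-∞, ∞, 34, 18, 12]
  [-∞, 34, ∞, 30, 7]
  [38, 65, 81, ∞, 99]
  [47, -∞, 22, 86, ∞]
D(1):
  [∞, 50, -∞, -∞, 1]
  [-∞, ∞, 34, 18, 12]
  [-∞, 34, ∞, 30, 7]
  [38, 65, 81, ∞, 99]
  [47, 47, 22, 86, ∞]
D(2):
  [∞, 50, 34, 18, 12]
  [-∞, ∞, 34, 18, 12]
  [-∞, 34, ∞, 30, 12]
  [38, 65, 81, ∞, 99]
  [47, 47, 34, 86, ∞]
D(3):
  [∞, 50, 34, 30, 12]
  [-∞, ∞, 34, 30, 12]
  [-∞, 34, ∞, 30, 12]
  [38, 65, 81, ∞, 99]
  [47, 47, 34, 86, ∞]
D(4):
  [∞, 50, 34, 30, 30]
  [30, ∞, 34, 30, 30]
  [30, 34, ∞, 30, 30]
  [38, 65, 81, ∞, 99]
  [47, 65, 81, 86, ∞]
D(5):
  [∞, 50, 34, 30, 30]
  [30, ∞, 34, 30, 30]
  [30, 34, ∞, 30, 30]
  [47, 65, 81, ∞, 99]
  [47, 65, 81, 86, ∞]
Answer: T* = [[∞, 50, 34, 30, 30], [30, ∞, 34, 30, 30], [30, 34, ∞, 30, 30], [47, 65, 81, ∞, 99], [47, 65, 81, 86, ∞]]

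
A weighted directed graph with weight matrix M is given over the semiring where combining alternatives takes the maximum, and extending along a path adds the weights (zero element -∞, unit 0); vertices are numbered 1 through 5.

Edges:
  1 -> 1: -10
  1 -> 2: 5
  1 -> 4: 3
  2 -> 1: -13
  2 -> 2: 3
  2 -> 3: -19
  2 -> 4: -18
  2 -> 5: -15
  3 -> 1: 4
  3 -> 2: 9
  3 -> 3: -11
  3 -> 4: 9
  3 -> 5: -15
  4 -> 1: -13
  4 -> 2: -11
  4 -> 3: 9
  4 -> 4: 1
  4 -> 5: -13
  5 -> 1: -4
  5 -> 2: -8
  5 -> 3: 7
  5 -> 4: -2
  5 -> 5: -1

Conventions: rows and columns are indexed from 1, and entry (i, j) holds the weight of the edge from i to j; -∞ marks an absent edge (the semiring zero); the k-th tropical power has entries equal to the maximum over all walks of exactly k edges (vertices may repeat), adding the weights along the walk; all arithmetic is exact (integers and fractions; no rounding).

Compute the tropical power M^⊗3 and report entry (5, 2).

M^⊗2:
  [-8, 8, 12, 4, -10]
  [-10, 6, -8, -10, -12]
  [-4, 12, 18, 10, -4]
  [13, 18, 10, 18, -6]
  [11, 16, 7, 16, -2]
M^⊗3:
  [16, 21, 13, 21, -3]
  [-4, 9, -1, 1, -9]
  [22, 27, 19, 27, 3]
  [14, 21, 27, 19, 5]
  [11, 19, 25, 17, 3]
Key observation: the optimum is the walk 5->3->2->2, with weight 7 + 9 + 3 = 19.
Optimal value attained by: walk 5->3->2->2.
Answer: (M^⊗3)[5][2] = 19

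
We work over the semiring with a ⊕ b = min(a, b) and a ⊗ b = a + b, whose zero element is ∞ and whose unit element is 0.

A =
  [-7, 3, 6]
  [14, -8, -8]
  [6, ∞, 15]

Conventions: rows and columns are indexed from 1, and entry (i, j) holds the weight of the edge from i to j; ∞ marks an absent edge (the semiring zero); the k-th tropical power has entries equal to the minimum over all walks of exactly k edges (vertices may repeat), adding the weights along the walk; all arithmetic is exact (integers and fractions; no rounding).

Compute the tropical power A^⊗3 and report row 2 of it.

A^⊗2:
  [-14, -5, -5]
  [-2, -16, -16]
  [-1, 9, 12]
A^⊗3:
  [-21, -13, -13]
  [-10, -24, -24]
  [-8, 1, 1]
Answer: row 2 of A^⊗3 = [-10, -24, -24]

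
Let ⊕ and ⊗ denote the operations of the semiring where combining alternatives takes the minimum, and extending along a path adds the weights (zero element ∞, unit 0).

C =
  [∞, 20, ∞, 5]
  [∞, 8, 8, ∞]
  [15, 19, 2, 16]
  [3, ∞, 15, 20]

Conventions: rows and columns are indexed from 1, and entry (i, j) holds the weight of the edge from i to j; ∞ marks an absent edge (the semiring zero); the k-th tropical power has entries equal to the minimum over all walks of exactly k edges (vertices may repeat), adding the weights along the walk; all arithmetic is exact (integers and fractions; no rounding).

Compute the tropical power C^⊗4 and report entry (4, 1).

C^⊗2:
  [8, 28, 20, 25]
  [23, 16, 10, 24]
  [17, 21, 4, 18]
  [23, 23, 17, 8]
C^⊗3:
  [28, 28, 22, 13]
  [25, 24, 12, 26]
  [19, 23, 6, 20]
  [11, 31, 19, 28]
C^⊗4:
  [16, 36, 24, 33]
  [27, 31, 14, 28]
  [21, 25, 8, 22]
  [31, 31, 21, 16]
Key observation: the optimum is the walk 4->1->4->4->1, with weight 3 + 5 + 20 + 3 = 31.
Optimal value attained by: walk 4->1->4->4->1.
Answer: (C^⊗4)[4][1] = 31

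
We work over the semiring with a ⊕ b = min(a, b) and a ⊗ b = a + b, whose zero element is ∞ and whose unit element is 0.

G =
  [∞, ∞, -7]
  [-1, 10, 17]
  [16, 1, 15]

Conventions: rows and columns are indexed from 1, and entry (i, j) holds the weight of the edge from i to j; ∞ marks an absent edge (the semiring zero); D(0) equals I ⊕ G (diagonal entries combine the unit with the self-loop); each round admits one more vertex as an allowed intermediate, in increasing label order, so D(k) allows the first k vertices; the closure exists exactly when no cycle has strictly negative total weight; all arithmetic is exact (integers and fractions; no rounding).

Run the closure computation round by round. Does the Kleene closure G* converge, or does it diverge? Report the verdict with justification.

D(0):
  [0, ∞, -7]
  [-1, 0, 17]
  [16, 1, 0]
D(1):
  [0, ∞, -7]
  [-1, 0, -8]
  [16, 1, 0]
Detection: at round 2, diagonal entry (3, 3) turns strictly negative.
Key observation: the cycle 3->2->1->3 has total weight 1 + (-1) + (-7), which is strictly negative.
Answer: DIVERGES — negative cycle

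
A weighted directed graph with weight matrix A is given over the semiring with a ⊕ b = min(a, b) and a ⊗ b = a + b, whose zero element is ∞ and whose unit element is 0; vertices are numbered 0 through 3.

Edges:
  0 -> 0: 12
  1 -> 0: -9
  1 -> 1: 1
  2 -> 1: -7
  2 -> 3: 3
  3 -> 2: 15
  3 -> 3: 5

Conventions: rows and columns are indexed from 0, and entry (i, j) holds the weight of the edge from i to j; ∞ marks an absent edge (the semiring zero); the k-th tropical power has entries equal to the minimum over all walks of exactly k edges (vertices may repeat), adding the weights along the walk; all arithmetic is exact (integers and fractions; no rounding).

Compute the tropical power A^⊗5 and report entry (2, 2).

A^⊗2:
  [24, ∞, ∞, ∞]
  [-8, 2, ∞, ∞]
  [-16, -6, 18, 8]
  [∞, 8, 20, 10]
A^⊗3:
  [36, ∞, ∞, ∞]
  [-7, 3, ∞, ∞]
  [-15, -5, 23, 13]
  [-1, 9, 25, 15]
A^⊗4:
  [48, ∞, ∞, ∞]
  [-6, 4, ∞, ∞]
  [-14, -4, 28, 18]
  [0, 10, 30, 20]
A^⊗5:
  [60, ∞, ∞, ∞]
  [-5, 5, ∞, ∞]
  [-13, -3, 33, 23]
  [1, 11, 35, 25]
Key observation: the optimum is the walk 2->3->3->3->3->2, with weight 3 + 5 + 5 + 5 + 15 = 33.
Optimal value attained by: walk 2->3->3->3->3->2.
Answer: (A^⊗5)[2][2] = 33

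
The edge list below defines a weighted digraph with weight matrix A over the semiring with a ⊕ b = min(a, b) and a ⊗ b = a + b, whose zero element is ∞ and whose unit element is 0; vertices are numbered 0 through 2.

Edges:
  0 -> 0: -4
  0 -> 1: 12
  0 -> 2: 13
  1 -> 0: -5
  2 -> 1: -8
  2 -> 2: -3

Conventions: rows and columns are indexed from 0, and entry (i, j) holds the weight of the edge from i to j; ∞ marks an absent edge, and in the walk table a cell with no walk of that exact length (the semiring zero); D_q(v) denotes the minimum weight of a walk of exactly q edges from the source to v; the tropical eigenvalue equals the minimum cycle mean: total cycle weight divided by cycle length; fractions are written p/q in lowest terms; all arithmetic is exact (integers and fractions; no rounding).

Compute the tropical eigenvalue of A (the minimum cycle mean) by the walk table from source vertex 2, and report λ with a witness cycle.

q=0: [∞, ∞, 0]
q=1: [∞, -8, -3]
q=2: [-13, -11, -6]
q=3: [-17, -14, -9]
Optimal cycle mean attained by: cycle 0->0, total (-4), length 1.
Answer: λ = -4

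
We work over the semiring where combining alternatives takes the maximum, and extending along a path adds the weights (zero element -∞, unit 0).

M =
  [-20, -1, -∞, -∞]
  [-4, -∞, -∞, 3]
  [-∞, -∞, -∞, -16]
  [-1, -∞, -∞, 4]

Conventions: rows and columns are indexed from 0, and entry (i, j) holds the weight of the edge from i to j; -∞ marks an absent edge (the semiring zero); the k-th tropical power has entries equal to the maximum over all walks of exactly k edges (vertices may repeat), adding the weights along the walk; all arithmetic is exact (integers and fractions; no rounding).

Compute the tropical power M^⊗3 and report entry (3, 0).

M^⊗2:
  [-5, -21, -∞, 2]
  [2, -5, -∞, 7]
  [-17, -∞, -∞, -12]
  [3, -2, -∞, 8]
M^⊗3:
  [1, -6, -∞, 6]
  [6, 1, -∞, 11]
  [-13, -18, -∞, -8]
  [7, 2, -∞, 12]
Key observation: the optimum is the walk 3->3->3->0, with weight 4 + 4 + (-1) = 7.
Optimal value attained by: walk 3->3->3->0.
Answer: (M^⊗3)[3][0] = 7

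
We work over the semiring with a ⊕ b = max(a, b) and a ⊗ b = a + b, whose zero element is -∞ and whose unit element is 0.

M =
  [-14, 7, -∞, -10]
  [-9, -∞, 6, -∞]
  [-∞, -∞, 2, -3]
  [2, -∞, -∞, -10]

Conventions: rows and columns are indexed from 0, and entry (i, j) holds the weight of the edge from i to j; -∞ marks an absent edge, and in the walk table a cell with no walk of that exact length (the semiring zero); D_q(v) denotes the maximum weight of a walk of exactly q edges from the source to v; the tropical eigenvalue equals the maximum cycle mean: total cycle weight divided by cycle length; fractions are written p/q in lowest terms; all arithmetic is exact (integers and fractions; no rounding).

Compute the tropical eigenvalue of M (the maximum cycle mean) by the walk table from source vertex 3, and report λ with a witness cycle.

q=0: [-∞, -∞, -∞, 0]
q=1: [2, -∞, -∞, -10]
q=2: [-8, 9, -∞, -8]
q=3: [0, -1, 15, -18]
q=4: [-10, 7, 17, 12]
Optimal cycle mean attained by: cycle 0->1->2->3->0, total 7 + 6 + (-3) + 2, length 4.
Answer: λ = 3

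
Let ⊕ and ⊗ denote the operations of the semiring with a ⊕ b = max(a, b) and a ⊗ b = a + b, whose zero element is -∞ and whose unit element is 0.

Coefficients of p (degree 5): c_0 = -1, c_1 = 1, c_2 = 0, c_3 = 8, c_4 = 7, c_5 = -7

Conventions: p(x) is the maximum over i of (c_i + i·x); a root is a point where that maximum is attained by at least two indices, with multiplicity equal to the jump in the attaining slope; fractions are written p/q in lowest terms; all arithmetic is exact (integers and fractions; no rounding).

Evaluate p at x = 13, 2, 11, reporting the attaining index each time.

p(13) = max(-1+0·13=-1, 1+1·13=14, 0+2·13=26, 8+3·13=47, 7+4·13=59, -7+5·13=58) = 59 (attained by i=4)
p(2) = max(-1+0·2=-1, 1+1·2=3, 0+2·2=4, 8+3·2=14, 7+4·2=15, -7+5·2=3) = 15 (attained by i=4)
p(11) = max(-1+0·11=-1, 1+1·11=12, 0+2·11=22, 8+3·11=41, 7+4·11=51, -7+5·11=48) = 51 (attained by i=4)
Answer: p(13) = 59; p(2) = 15; p(11) = 51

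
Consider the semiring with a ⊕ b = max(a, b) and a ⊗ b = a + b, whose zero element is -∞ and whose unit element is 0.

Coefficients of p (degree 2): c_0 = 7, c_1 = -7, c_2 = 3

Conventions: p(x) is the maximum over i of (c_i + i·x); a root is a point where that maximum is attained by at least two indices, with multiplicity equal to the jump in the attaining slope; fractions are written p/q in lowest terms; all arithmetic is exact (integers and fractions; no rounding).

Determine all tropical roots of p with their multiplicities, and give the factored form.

hull edge (i=0, c=7) to (i=2, c=3): slope -2, span 2
Factored form: p(x) = 3 ⊗ (x ⊕ 2) ⊗ (x ⊕ 2)
Answer: roots = 2 (mult 2)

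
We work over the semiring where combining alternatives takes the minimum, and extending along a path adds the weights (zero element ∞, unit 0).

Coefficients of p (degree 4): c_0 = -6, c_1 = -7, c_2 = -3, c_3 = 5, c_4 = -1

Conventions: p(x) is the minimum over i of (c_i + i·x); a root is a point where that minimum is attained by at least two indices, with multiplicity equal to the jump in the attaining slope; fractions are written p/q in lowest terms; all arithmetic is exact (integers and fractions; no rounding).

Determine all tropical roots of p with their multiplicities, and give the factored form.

hull edge (i=0, c=-6) to (i=1, c=-7): slope -1, span 1
hull edge (i=1, c=-7) to (i=4, c=-1): slope 2, span 3
Factored form: p(x) = -1 ⊗ (x ⊕ (-2)) ⊗ (x ⊕ (-2)) ⊗ (x ⊕ (-2)) ⊗ (x ⊕ 1)
Answer: roots = -2 (mult 3), 1 (mult 1)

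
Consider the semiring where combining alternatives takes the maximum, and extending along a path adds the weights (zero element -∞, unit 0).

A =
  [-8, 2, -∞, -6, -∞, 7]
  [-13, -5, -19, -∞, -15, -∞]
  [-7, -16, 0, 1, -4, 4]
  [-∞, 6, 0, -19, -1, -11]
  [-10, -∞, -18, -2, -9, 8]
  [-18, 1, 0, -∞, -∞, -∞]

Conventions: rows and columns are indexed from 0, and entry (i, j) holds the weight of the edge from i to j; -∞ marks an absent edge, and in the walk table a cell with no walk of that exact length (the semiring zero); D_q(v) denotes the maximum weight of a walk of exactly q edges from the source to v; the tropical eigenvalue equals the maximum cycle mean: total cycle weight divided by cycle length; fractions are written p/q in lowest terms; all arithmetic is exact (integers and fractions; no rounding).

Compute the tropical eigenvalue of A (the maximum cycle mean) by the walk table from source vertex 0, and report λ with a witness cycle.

q=0: [0, -∞, -∞, -∞, -∞, -∞]
q=1: [-8, 2, -∞, -6, -∞, 7]
q=2: [-11, 8, 7, -14, -7, -1]
q=3: [0, 3, 7, 8, 3, 11]
q=4: [0, 14, 11, 8, 7, 11]
q=5: [4, 14, 11, 12, 7, 15]
q=6: [4, 18, 15, 12, 11, 15]
Optimal cycle mean attained by: cycle 2->3->4->5->2, total 1 + (-1) + 8 + 0, length 4.
Answer: λ = 2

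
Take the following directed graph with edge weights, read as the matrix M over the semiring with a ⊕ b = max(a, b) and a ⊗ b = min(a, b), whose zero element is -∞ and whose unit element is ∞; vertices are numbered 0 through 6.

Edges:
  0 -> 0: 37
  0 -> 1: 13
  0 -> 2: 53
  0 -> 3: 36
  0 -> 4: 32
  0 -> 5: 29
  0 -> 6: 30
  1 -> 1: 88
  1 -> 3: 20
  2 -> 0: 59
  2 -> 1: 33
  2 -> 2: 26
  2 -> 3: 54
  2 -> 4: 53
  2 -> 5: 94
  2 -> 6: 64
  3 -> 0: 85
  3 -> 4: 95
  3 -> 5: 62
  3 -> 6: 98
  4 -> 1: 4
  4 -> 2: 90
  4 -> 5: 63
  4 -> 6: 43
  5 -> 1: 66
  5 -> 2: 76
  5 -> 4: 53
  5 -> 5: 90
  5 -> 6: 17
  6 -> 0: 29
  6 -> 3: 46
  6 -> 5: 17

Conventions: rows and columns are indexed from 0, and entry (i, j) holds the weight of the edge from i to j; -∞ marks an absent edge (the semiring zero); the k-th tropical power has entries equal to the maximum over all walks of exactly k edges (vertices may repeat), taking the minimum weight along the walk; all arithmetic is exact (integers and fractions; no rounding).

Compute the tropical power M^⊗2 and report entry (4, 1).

M^⊗2:
  [53, 33, 37, 53, 53, 53, 53]
  [20, 88, -∞, 20, 20, 20, 20]
  [54, 66, 76, 46, 54, 90, 54]
  [37, 62, 90, 46, 53, 63, 43]
  [59, 63, 63, 54, 53, 90, 64]
  [59, 66, 76, 54, 53, 90, 64]
  [46, 17, 29, 29, 46, 46, 46]
Key observation: the optimum is the walk 4->5->1, with weight 63 min 66 = 63.
Optimal value attained by: walk 4->5->1.
Answer: (M^⊗2)[4][1] = 63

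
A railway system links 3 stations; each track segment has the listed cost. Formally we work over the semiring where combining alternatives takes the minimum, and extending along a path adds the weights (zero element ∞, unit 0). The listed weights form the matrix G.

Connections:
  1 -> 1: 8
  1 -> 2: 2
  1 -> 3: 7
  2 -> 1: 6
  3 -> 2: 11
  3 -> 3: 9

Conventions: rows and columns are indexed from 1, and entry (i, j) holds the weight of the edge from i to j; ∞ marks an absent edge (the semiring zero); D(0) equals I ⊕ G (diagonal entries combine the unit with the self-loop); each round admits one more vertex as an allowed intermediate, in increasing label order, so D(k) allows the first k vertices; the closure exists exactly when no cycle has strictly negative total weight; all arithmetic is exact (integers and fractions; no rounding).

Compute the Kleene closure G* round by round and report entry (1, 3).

D(0):
  [0, 2, 7]
  [6, 0, ∞]
  [∞, 11, 0]
D(1):
  [0, 2, 7]
  [6, 0, 13]
  [∞, 11, 0]
D(2):
  [0, 2, 7]
  [6, 0, 13]
  [17, 11, 0]
D(3):
  [0, 2, 7]
  [6, 0, 13]
  [17, 11, 0]
Answer: G*[1][3] = 7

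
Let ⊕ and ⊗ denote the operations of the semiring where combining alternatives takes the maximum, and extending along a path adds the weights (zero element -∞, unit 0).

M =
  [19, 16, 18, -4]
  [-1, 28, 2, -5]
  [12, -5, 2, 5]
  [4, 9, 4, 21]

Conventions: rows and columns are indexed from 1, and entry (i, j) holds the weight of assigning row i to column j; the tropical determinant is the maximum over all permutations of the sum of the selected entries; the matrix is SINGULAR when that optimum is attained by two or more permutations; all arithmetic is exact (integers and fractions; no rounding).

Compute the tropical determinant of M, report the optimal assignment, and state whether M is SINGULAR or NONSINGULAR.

σ = (1, 2, 3, 4): 19 + 28 + 2 + 21 = 70
σ = (1, 2, 4, 3): 19 + 28 + 5 + 4 = 56
σ = (1, 3, 2, 4): 19 + 2 + (-5) + 21 = 37
σ = (1, 3, 4, 2): 19 + 2 + 5 + 9 = 35
σ = (1, 4, 2, 3): 19 + (-5) + (-5) + 4 = 13
σ = (1, 4, 3, 2): 19 + (-5) + 2 + 9 = 25
σ = (2, 1, 3, 4): 16 + (-1) + 2 + 21 = 38
σ = (2, 1, 4, 3): 16 + (-1) + 5 + 4 = 24
σ = (2, 3, 1, 4): 16 + 2 + 12 + 21 = 51
σ = (2, 3, 4, 1): 16 + 2 + 5 + 4 = 27
σ = (2, 4, 1, 3): 16 + (-5) + 12 + 4 = 27
σ = (2, 4, 3, 1): 16 + (-5) + 2 + 4 = 17
σ = (3, 1, 2, 4): 18 + (-1) + (-5) + 21 = 33
σ = (3, 1, 4, 2): 18 + (-1) + 5 + 9 = 31
σ = (3, 2, 1, 4): 18 + 28 + 12 + 21 = 79
σ = (3, 2, 4, 1): 18 + 28 + 5 + 4 = 55
σ = (3, 4, 1, 2): 18 + (-5) + 12 + 9 = 34
σ = (3, 4, 2, 1): 18 + (-5) + (-5) + 4 = 12
σ = (4, 1, 2, 3): (-4) + (-1) + (-5) + 4 = -6
σ = (4, 1, 3, 2): (-4) + (-1) + 2 + 9 = 6
σ = (4, 2, 1, 3): (-4) + 28 + 12 + 4 = 40
σ = (4, 2, 3, 1): (-4) + 28 + 2 + 4 = 30
σ = (4, 3, 1, 2): (-4) + 2 + 12 + 9 = 19
σ = (4, 3, 2, 1): (-4) + 2 + (-5) + 4 = -3
Optimal value attained by: σ = (3, 2, 1, 4).
Answer: det⊕(M) = 79; verdict: NONSINGULAR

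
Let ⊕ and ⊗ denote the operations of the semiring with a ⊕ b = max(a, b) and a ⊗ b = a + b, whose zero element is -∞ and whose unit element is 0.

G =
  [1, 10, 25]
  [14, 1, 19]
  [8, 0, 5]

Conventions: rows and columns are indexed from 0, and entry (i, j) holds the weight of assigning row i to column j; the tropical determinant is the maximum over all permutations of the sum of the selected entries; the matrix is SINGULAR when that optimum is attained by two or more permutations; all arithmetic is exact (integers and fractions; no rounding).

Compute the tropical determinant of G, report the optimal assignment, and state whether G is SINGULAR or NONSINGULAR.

σ = (0, 1, 2): 1 + 1 + 5 = 7
σ = (0, 2, 1): 1 + 19 + 0 = 20
σ = (1, 0, 2): 10 + 14 + 5 = 29
σ = (1, 2, 0): 10 + 19 + 8 = 37
σ = (2, 0, 1): 25 + 14 + 0 = 39
σ = (2, 1, 0): 25 + 1 + 8 = 34
Optimal value attained by: σ = (2, 0, 1).
Answer: det⊕(G) = 39; verdict: NONSINGULAR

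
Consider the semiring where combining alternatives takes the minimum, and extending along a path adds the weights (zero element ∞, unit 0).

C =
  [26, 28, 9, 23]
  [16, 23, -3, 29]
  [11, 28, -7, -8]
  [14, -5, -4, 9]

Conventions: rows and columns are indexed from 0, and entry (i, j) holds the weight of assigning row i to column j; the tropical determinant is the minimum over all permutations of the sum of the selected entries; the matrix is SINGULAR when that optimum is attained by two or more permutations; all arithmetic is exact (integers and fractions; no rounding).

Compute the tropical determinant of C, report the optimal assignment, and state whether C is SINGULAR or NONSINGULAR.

σ = (0, 1, 2, 3): 26 + 23 + (-7) + 9 = 51
σ = (0, 1, 3, 2): 26 + 23 + (-8) + (-4) = 37
σ = (0, 2, 1, 3): 26 + (-3) + 28 + 9 = 60
σ = (0, 2, 3, 1): 26 + (-3) + (-8) + (-5) = 10
σ = (0, 3, 1, 2): 26 + 29 + 28 + (-4) = 79
σ = (0, 3, 2, 1): 26 + 29 + (-7) + (-5) = 43
σ = (1, 0, 2, 3): 28 + 16 + (-7) + 9 = 46
σ = (1, 0, 3, 2): 28 + 16 + (-8) + (-4) = 32
σ = (1, 2, 0, 3): 28 + (-3) + 11 + 9 = 45
σ = (1, 2, 3, 0): 28 + (-3) + (-8) + 14 = 31
σ = (1, 3, 0, 2): 28 + 29 + 11 + (-4) = 64
σ = (1, 3, 2, 0): 28 + 29 + (-7) + 14 = 64
σ = (2, 0, 1, 3): 9 + 16 + 28 + 9 = 62
σ = (2, 0, 3, 1): 9 + 16 + (-8) + (-5) = 12
σ = (2, 1, 0, 3): 9 + 23 + 11 + 9 = 52
σ = (2, 1, 3, 0): 9 + 23 + (-8) + 14 = 38
σ = (2, 3, 0, 1): 9 + 29 + 11 + (-5) = 44
σ = (2, 3, 1, 0): 9 + 29 + 28 + 14 = 80
σ = (3, 0, 1, 2): 23 + 16 + 28 + (-4) = 63
σ = (3, 0, 2, 1): 23 + 16 + (-7) + (-5) = 27
σ = (3, 1, 0, 2): 23 + 23 + 11 + (-4) = 53
σ = (3, 1, 2, 0): 23 + 23 + (-7) + 14 = 53
σ = (3, 2, 0, 1): 23 + (-3) + 11 + (-5) = 26
σ = (3, 2, 1, 0): 23 + (-3) + 28 + 14 = 62
Optimal value attained by: σ = (0, 2, 3, 1).
Answer: det⊕(C) = 10; verdict: NONSINGULAR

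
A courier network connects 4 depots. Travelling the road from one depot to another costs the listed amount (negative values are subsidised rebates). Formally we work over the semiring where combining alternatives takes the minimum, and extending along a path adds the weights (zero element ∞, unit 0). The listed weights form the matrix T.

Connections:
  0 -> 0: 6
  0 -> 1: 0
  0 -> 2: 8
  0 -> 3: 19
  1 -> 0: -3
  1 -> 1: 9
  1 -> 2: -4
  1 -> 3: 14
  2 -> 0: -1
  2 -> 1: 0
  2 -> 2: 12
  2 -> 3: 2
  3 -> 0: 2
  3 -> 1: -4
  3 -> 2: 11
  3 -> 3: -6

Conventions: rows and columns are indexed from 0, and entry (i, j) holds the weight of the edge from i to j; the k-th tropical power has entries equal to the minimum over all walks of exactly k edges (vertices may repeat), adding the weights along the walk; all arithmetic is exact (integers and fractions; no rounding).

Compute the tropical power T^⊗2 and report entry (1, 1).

T^⊗2:
  [-3, 6, -4, 10]
  [-5, -4, 5, -2]
  [-3, -2, -4, -4]
  [-7, -10, -8, -12]
Key observation: the optimum is the walk 1->2->1, with weight (-4) + 0 = -4.
Optimal value attained by: walk 1->2->1.
Answer: (T^⊗2)[1][1] = -4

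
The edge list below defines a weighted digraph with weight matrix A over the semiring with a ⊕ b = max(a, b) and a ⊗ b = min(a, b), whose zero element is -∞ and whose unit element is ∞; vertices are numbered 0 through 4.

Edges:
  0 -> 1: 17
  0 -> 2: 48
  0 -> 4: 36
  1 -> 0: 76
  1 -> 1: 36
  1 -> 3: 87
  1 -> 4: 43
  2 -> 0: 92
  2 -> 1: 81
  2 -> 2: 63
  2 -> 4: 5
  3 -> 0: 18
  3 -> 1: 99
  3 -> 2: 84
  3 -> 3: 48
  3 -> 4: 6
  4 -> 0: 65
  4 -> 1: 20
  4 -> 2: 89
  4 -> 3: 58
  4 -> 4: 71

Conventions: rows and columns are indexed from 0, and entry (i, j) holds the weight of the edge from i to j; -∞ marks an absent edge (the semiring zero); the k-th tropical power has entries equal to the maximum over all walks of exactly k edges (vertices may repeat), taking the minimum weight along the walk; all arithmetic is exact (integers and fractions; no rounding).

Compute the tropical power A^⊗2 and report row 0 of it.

A^⊗2:
  [48, 48, 48, 36, 36]
  [43, 87, 84, 48, 43]
  [76, 63, 63, 81, 43]
  [84, 81, 63, 87, 43]
  [89, 81, 71, 58, 71]
Answer: row 0 of A^⊗2 = [48, 48, 48, 36, 36]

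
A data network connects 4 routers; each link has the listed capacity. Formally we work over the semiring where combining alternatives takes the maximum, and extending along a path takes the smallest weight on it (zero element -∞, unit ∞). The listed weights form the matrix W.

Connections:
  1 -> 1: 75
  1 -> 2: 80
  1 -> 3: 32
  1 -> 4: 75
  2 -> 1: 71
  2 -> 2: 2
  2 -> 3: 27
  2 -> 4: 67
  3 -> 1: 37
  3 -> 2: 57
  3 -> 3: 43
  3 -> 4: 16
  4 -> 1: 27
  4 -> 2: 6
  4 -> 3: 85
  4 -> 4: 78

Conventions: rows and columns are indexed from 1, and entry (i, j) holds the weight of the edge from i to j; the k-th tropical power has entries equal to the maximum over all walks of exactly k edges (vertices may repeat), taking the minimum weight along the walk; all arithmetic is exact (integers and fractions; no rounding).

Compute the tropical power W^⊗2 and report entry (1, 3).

W^⊗2:
  [75, 75, 75, 75]
  [71, 71, 67, 71]
  [57, 43, 43, 57]
  [37, 57, 78, 78]
Key observation: the optimum is the walk 1->4->3, with weight 75 min 85 = 75.
Optimal value attained by: walk 1->4->3.
Answer: (W^⊗2)[1][3] = 75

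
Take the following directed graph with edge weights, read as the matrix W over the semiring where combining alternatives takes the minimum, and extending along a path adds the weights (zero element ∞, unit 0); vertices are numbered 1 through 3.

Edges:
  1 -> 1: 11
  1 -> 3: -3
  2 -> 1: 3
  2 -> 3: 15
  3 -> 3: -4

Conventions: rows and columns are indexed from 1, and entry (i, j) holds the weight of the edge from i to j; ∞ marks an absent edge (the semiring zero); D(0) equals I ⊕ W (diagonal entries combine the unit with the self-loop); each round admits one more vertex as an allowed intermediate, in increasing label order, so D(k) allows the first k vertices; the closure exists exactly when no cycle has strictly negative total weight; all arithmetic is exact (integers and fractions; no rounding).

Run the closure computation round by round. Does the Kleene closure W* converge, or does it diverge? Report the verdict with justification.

Detection: at round 0, diagonal entry (3, 3) turns strictly negative.
Key observation: the cycle 3->3 has total weight (-4), which is strictly negative.
Answer: DIVERGES — negative cycle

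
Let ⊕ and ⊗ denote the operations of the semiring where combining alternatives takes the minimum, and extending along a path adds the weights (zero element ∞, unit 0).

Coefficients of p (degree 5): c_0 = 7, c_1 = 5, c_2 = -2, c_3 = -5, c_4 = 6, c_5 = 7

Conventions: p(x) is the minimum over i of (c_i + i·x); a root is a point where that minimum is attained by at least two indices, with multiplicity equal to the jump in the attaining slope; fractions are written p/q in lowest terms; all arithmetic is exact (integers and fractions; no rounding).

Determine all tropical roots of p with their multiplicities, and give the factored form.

hull edge (i=0, c=7) to (i=2, c=-2): slope -9/2, span 2
hull edge (i=2, c=-2) to (i=3, c=-5): slope -3, span 1
hull edge (i=3, c=-5) to (i=5, c=7): slope 6, span 2
Factored form: p(x) = 7 ⊗ (x ⊕ (-6)) ⊗ (x ⊕ (-6)) ⊗ (x ⊕ 3) ⊗ (x ⊕ 9/2) ⊗ (x ⊕ 9/2)
Answer: roots = -6 (mult 2), 3 (mult 1), 9/2 (mult 2)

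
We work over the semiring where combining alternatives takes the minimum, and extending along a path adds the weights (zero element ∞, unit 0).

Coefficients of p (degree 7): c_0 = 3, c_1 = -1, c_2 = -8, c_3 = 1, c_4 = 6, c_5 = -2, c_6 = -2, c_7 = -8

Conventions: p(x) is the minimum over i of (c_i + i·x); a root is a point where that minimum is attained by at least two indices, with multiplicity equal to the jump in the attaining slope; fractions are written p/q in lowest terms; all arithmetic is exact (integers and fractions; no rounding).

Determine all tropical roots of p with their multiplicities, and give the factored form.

hull edge (i=0, c=3) to (i=2, c=-8): slope -11/2, span 2
hull edge (i=2, c=-8) to (i=7, c=-8): slope 0, span 5
Factored form: p(x) = -8 ⊗ (x ⊕ 0) ⊗ (x ⊕ 0) ⊗ (x ⊕ 0) ⊗ (x ⊕ 0) ⊗ (x ⊕ 0) ⊗ (x ⊕ 11/2) ⊗ (x ⊕ 11/2)
Answer: roots = 0 (mult 5), 11/2 (mult 2)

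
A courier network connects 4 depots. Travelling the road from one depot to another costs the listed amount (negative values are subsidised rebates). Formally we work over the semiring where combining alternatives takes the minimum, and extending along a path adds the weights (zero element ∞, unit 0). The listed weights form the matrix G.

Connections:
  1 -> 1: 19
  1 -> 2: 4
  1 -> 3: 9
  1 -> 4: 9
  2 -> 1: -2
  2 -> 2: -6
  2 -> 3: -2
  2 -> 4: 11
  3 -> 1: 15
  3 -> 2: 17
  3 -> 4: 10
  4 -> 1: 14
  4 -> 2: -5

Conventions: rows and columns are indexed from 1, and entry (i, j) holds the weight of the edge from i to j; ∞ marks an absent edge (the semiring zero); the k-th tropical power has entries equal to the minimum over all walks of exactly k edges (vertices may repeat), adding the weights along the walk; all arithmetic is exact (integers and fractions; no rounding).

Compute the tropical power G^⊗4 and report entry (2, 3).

G^⊗2:
  [2, -2, 2, 15]
  [-8, -12, -8, 5]
  [15, 5, 15, 24]
  [-7, -11, -7, 6]
G^⊗3:
  [-4, -8, -4, 9]
  [-14, -18, -14, -1]
  [3, -1, 3, 16]
  [-13, -17, -13, 0]
G^⊗4:
  [-10, -14, -10, 3]
  [-20, -24, -20, -7]
  [-3, -7, -3, 10]
  [-19, -23, -19, -6]
Key observation: the optimum is the walk 2->2->2->2->3, with weight (-6) + (-6) + (-6) + (-2) = -20.
Optimal value attained by: walk 2->2->2->2->3.
Answer: (G^⊗4)[2][3] = -20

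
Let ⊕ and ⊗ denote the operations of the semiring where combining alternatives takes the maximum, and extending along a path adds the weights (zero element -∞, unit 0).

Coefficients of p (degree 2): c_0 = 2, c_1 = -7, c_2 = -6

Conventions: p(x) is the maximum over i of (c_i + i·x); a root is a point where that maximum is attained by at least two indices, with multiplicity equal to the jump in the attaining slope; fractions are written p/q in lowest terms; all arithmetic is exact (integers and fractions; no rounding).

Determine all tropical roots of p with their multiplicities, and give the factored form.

hull edge (i=0, c=2) to (i=2, c=-6): slope -4, span 2
Factored form: p(x) = -6 ⊗ (x ⊕ 4) ⊗ (x ⊕ 4)
Answer: roots = 4 (mult 2)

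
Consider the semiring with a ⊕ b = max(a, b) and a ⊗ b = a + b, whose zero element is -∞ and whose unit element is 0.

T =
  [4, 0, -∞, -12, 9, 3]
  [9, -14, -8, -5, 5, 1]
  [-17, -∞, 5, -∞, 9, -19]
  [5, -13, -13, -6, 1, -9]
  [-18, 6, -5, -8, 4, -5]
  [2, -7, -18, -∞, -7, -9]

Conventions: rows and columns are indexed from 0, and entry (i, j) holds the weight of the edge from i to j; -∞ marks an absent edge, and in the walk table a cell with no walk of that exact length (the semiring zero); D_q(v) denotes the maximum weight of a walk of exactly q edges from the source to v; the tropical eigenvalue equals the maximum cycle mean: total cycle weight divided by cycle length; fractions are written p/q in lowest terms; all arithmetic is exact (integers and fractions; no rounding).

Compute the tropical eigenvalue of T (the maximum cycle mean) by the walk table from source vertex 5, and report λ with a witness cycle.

q=0: [-∞, -∞, -∞, -∞, -∞, 0]
q=1: [2, -7, -18, -∞, -7, -9]
q=2: [6, 2, -12, -10, 11, 5]
q=3: [11, 17, 6, 3, 15, 9]
q=4: [26, 21, 11, 12, 22, 18]
q=5: [30, 28, 17, 16, 35, 29]
q=6: [37, 41, 30, 27, 39, 33]
Optimal cycle mean attained by: cycle 0->4->1->0, total 9 + 6 + 9, length 3.
Answer: λ = 8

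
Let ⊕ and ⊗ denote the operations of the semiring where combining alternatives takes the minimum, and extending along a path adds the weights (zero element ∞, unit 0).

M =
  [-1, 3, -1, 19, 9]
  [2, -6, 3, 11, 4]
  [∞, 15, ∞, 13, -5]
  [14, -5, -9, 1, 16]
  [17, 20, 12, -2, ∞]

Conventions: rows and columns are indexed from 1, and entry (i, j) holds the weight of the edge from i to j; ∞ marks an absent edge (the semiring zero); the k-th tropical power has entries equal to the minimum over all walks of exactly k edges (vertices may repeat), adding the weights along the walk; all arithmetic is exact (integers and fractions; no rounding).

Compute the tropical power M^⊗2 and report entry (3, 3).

M^⊗2:
  [-2, -3, -2, 7, -6]
  [-4, -12, -3, 2, -2]
  [12, 8, 4, -7, 19]
  [-3, -11, -8, 2, -14]
  [12, -7, -11, -1, 7]
Key observation: the optimum is the walk 3->4->3, with weight 13 + (-9) = 4.
Optimal value attained by: walk 3->4->3.
Answer: (M^⊗2)[3][3] = 4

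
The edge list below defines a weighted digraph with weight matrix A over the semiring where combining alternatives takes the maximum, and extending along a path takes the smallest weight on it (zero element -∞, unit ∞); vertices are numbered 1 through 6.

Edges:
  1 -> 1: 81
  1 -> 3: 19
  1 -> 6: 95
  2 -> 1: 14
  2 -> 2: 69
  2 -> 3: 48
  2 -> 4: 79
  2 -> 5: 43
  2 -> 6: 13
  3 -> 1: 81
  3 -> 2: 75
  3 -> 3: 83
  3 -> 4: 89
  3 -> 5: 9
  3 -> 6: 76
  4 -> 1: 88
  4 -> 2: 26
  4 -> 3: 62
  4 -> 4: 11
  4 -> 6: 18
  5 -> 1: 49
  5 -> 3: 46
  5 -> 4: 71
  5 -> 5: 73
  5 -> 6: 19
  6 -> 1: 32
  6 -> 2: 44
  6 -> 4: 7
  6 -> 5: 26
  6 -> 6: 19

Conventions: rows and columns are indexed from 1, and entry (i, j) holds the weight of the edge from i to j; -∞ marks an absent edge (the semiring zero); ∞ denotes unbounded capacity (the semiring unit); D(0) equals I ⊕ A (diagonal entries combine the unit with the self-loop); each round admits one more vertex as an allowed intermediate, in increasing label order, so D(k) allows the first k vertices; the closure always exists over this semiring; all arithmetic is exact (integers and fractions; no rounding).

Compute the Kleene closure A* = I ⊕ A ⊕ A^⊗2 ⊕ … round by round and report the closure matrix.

D(0):
  [∞, -∞, 19, -∞, -∞, 95]
  [14, ∞, 48, 79, 43, 13]
  [81, 75, ∞, 89, 9, 76]
  [88, 26, 62, ∞, -∞, 18]
  [49, -∞, 46, 71, ∞, 19]
  [32, 44, -∞, 7, 26, ∞]
D(1):
  [∞, -∞, 19, -∞, -∞, 95]
  [14, ∞, 48, 79, 43, 14]
  [81, 75, ∞, 89, 9, 81]
  [88, 26, 62, ∞, -∞, 88]
  [49, -∞, 46, 71, ∞, 49]
  [32, 44, 19, 7, 26, ∞]
D(2):
  [∞, -∞, 19, -∞, -∞, 95]
  [14, ∞, 48, 79, 43, 14]
  [81, 75, ∞, 89, 43, 81]
  [88, 26, 62, ∞, 26, 88]
  [49, -∞, 46, 71, ∞, 49]
  [32, 44, 44, 44, 43, ∞]
D(3):
  [∞, 19, 19, 19, 19, 95]
  [48, ∞, 48, 79, 43, 48]
  [81, 75, ∞, 89, 43, 81]
  [88, 62, 62, ∞, 43, 88]
  [49, 46, 46, 71, ∞, 49]
  [44, 44, 44, 44, 43, ∞]
D(4):
  [∞, 19, 19, 19, 19, 95]
  [79, ∞, 62, 79, 43, 79]
  [88, 75, ∞, 89, 43, 88]
  [88, 62, 62, ∞, 43, 88]
  [71, 62, 62, 71, ∞, 71]
  [44, 44, 44, 44, 43, ∞]
D(5):
  [∞, 19, 19, 19, 19, 95]
  [79, ∞, 62, 79, 43, 79]
  [88, 75, ∞, 89, 43, 88]
  [88, 62, 62, ∞, 43, 88]
  [71, 62, 62, 71, ∞, 71]
  [44, 44, 44, 44, 43, ∞]
D(6):
  [∞, 44, 44, 44, 43, 95]
  [79, ∞, 62, 79, 43, 79]
  [88, 75, ∞, 89, 43, 88]
  [88, 62, 62, ∞, 43, 88]
  [71, 62, 62, 71, ∞, 71]
  [44, 44, 44, 44, 43, ∞]
Answer: A* = [[∞, 44, 44, 44, 43, 95], [79, ∞, 62, 79, 43, 79], [88, 75, ∞, 89, 43, 88], [88, 62, 62, ∞, 43, 88], [71, 62, 62, 71, ∞, 71], [44, 44, 44, 44, 43, ∞]]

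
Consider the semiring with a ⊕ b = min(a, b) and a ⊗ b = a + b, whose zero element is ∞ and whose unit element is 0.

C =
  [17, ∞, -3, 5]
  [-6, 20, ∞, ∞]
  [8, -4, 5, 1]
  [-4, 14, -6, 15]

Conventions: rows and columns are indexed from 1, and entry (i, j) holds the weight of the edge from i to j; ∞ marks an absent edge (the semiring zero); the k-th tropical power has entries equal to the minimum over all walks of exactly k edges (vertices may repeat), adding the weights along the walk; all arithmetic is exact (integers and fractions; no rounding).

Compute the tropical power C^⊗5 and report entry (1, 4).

C^⊗2:
  [1, -7, -1, -2]
  [11, 40, -9, -1]
  [-10, 1, -5, 6]
  [2, -10, -7, -5]
C^⊗3:
  [-13, -5, -8, 0]
  [-5, -13, -7, -8]
  [-5, -9, -13, -5]
  [-16, -11, -11, -6]
C^⊗4:
  [-11, -12, -16, -8]
  [-19, -11, -14, -6]
  [-15, -17, -11, -12]
  [-17, -15, -19, -11]
C^⊗5:
  [-18, -20, -14, -15]
  [-17, -18, -22, -14]
  [-23, -15, -18, -10]
  [-21, -23, -20, -18]
Key observation: the optimum is the walk 1->3->2->1->3->4, with weight (-3) + (-4) + (-6) + (-3) + 1 = -15.
Optimal value attained by: walk 1->3->2->1->3->4.
Answer: (C^⊗5)[1][4] = -15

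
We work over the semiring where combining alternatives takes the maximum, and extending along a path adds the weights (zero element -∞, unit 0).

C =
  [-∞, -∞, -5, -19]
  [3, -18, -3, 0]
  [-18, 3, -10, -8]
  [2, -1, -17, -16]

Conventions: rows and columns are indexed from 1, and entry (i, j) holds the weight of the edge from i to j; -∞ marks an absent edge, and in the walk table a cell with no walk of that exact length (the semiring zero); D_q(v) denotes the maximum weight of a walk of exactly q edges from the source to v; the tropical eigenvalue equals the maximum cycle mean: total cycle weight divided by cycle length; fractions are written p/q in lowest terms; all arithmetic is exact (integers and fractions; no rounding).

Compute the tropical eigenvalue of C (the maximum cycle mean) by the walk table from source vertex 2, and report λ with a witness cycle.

q=0: [-∞, 0, -∞, -∞]
q=1: [3, -18, -3, 0]
q=2: [2, 0, -2, -11]
q=3: [3, 1, -3, 0]
q=4: [4, 0, -2, 1]
Optimal cycle mean attained by: cycle 1->3->2->1, total (-5) + 3 + 3, length 3.
Answer: λ = 1/3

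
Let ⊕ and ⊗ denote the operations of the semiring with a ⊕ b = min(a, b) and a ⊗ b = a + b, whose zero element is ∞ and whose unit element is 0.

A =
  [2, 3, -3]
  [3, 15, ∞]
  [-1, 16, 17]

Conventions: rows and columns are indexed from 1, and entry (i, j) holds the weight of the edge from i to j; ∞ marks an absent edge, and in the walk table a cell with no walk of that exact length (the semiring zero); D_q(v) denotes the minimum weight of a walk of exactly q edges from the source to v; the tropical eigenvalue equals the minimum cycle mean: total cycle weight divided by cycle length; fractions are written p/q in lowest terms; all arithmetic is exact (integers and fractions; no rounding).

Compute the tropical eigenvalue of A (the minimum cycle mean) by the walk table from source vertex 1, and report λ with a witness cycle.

q=0: [0, ∞, ∞]
q=1: [2, 3, -3]
q=2: [-4, 5, -1]
q=3: [-2, -1, -7]
Optimal cycle mean attained by: cycle 1->3->1, total (-3) + (-1), length 2.
Answer: λ = -2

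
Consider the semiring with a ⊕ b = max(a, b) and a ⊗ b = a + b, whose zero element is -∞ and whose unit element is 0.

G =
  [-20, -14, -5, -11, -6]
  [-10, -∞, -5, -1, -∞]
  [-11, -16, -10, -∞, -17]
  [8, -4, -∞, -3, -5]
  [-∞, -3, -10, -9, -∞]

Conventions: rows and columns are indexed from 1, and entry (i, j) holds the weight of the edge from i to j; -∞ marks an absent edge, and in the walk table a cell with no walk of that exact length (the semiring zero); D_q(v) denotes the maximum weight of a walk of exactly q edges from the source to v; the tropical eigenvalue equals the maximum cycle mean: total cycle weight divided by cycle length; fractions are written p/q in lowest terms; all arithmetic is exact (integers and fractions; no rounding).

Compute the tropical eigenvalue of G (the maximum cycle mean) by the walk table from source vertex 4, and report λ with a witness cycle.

q=0: [-∞, -∞, -∞, 0, -∞]
q=1: [8, -4, -∞, -3, -5]
q=2: [5, -6, 3, -3, 2]
q=3: [5, -1, 0, -6, -1]
q=4: [2, -4, 0, -2, -1]
q=5: [6, -4, -3, -5, -4]
Optimal cycle mean attained by: cycle 1->5->2->4->1, total (-6) + (-3) + (-1) + 8, length 4.
Answer: λ = -1/2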